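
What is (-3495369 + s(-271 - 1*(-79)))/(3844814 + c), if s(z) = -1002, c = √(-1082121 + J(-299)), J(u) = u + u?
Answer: -13442896169994/14782595777315 + 3496371*I*√1082719/14782595777315 ≈ -0.90937 + 0.00024611*I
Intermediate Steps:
J(u) = 2*u
c = I*√1082719 (c = √(-1082121 + 2*(-299)) = √(-1082121 - 598) = √(-1082719) = I*√1082719 ≈ 1040.5*I)
(-3495369 + s(-271 - 1*(-79)))/(3844814 + c) = (-3495369 - 1002)/(3844814 + I*√1082719) = -3496371/(3844814 + I*√1082719)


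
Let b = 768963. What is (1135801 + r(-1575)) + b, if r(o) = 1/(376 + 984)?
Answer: 2590479041/1360 ≈ 1.9048e+6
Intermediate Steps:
r(o) = 1/1360
(1135801 + r(-1575)) + b = (1135801 + 1/1360) + 768963 = 1544689361/1360 + 768963 = 2590479041/1360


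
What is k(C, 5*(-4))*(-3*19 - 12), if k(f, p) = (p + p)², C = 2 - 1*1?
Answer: -110400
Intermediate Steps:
C = 1 (C = 2 - 1 = 1)
k(f, p) = 4*p² (k(f, p) = (2*p)² = 4*p²)
k(C, 5*(-4))*(-3*19 - 12) = (4*(5*(-4))²)*(-3*19 - 12) = (4*(-20)²)*(-57 - 12) = (4*400)*(-69) = 1600*(-69) = -110400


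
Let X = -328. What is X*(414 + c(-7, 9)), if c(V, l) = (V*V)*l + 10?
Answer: -283720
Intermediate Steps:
c(V, l) = 10 + l*V**2 (c(V, l) = V**2*l + 10 = l*V**2 + 10 = 10 + l*V**2)
X*(414 + c(-7, 9)) = -328*(414 + (10 + 9*(-7)**2)) = -328*(414 + (10 + 9*49)) = -328*(414 + (10 + 441)) = -328*(414 + 451) = -328*865 = -283720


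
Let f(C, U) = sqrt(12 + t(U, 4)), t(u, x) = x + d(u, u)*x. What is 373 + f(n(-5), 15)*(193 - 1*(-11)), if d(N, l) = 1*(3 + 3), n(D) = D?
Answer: 373 + 408*sqrt(10) ≈ 1663.2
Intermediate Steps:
d(N, l) = 6 (d(N, l) = 1*6 = 6)
t(u, x) = 7*x (t(u, x) = x + 6*x = 7*x)
f(C, U) = 2*sqrt(10) (f(C, U) = sqrt(12 + 7*4) = sqrt(12 + 28) = sqrt(40) = 2*sqrt(10))
373 + f(n(-5), 15)*(193 - 1*(-11)) = 373 + (2*sqrt(10))*(193 - 1*(-11)) = 373 + (2*sqrt(10))*(193 + 11) = 373 + (2*sqrt(10))*204 = 373 + 408*sqrt(10)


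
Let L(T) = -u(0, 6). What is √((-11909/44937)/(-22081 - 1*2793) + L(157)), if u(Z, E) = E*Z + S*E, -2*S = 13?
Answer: √5414042083169790062/372587646 ≈ 6.2450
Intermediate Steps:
S = -13/2 (S = -½*13 = -13/2 ≈ -6.5000)
u(Z, E) = -13*E/2 + E*Z (u(Z, E) = E*Z - 13*E/2 = -13*E/2 + E*Z)
L(T) = 39 (L(T) = -6*(-13 + 2*0)/2 = -6*(-13 + 0)/2 = -6*(-13)/2 = -1*(-39) = 39)
√((-11909/44937)/(-22081 - 1*2793) + L(157)) = √((-11909/44937)/(-22081 - 1*2793) + 39) = √((-11909*1/44937)/(-22081 - 2793) + 39) = √(-11909/44937/(-24874) + 39) = √(-11909/44937*(-1/24874) + 39) = √(11909/1117762938 + 39) = √(43592766491/1117762938) = √5414042083169790062/372587646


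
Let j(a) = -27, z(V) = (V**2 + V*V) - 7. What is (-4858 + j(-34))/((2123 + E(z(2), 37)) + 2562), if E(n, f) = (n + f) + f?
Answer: -977/952 ≈ -1.0263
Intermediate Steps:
z(V) = -7 + 2*V**2 (z(V) = (V**2 + V**2) - 7 = 2*V**2 - 7 = -7 + 2*V**2)
E(n, f) = n + 2*f (E(n, f) = (f + n) + f = n + 2*f)
(-4858 + j(-34))/((2123 + E(z(2), 37)) + 2562) = (-4858 - 27)/((2123 + ((-7 + 2*2**2) + 2*37)) + 2562) = -4885/((2123 + ((-7 + 2*4) + 74)) + 2562) = -4885/((2123 + ((-7 + 8) + 74)) + 2562) = -4885/((2123 + (1 + 74)) + 2562) = -4885/((2123 + 75) + 2562) = -4885/(2198 + 2562) = -4885/4760 = -4885*1/4760 = -977/952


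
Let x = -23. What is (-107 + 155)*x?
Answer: -1104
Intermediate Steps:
(-107 + 155)*x = (-107 + 155)*(-23) = 48*(-23) = -1104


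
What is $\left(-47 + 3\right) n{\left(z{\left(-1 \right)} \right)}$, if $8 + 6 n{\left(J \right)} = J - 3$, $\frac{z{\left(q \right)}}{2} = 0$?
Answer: $\frac{242}{3} \approx 80.667$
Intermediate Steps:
$z{\left(q \right)} = 0$ ($z{\left(q \right)} = 2 \cdot 0 = 0$)
$n{\left(J \right)} = - \frac{11}{6} + \frac{J}{6}$ ($n{\left(J \right)} = - \frac{4}{3} + \frac{J - 3}{6} = - \frac{4}{3} + \frac{-3 + J}{6} = - \frac{4}{3} + \left(- \frac{1}{2} + \frac{J}{6}\right) = - \frac{11}{6} + \frac{J}{6}$)
$\left(-47 + 3\right) n{\left(z{\left(-1 \right)} \right)} = \left(-47 + 3\right) \left(- \frac{11}{6} + \frac{1}{6} \cdot 0\right) = - 44 \left(- \frac{11}{6} + 0\right) = \left(-44\right) \left(- \frac{11}{6}\right) = \frac{242}{3}$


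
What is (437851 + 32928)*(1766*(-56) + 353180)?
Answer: 119711567236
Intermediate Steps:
(437851 + 32928)*(1766*(-56) + 353180) = 470779*(-98896 + 353180) = 470779*254284 = 119711567236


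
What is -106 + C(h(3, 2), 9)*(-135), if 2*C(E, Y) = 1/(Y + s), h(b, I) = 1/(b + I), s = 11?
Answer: -875/8 ≈ -109.38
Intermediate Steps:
h(b, I) = 1/(I + b)
C(E, Y) = 1/(2*(11 + Y)) (C(E, Y) = 1/(2*(Y + 11)) = 1/(2*(11 + Y)))
-106 + C(h(3, 2), 9)*(-135) = -106 + (1/(2*(11 + 9)))*(-135) = -106 + ((½)/20)*(-135) = -106 + ((½)*(1/20))*(-135) = -106 + (1/40)*(-135) = -106 - 27/8 = -875/8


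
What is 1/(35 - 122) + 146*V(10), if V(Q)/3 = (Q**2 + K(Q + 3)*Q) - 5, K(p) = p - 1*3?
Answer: 7430669/87 ≈ 85410.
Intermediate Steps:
K(p) = -3 + p (K(p) = p - 3 = -3 + p)
V(Q) = -15 + 6*Q**2 (V(Q) = 3*((Q**2 + (-3 + (Q + 3))*Q) - 5) = 3*((Q**2 + (-3 + (3 + Q))*Q) - 5) = 3*((Q**2 + Q*Q) - 5) = 3*((Q**2 + Q**2) - 5) = 3*(2*Q**2 - 5) = 3*(-5 + 2*Q**2) = -15 + 6*Q**2)
1/(35 - 122) + 146*V(10) = 1/(35 - 122) + 146*(-15 + 6*10**2) = 1/(-87) + 146*(-15 + 6*100) = -1/87 + 146*(-15 + 600) = -1/87 + 146*585 = -1/87 + 85410 = 7430669/87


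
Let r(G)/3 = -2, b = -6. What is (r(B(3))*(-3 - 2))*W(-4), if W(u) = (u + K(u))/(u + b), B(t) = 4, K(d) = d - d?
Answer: 12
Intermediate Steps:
K(d) = 0
r(G) = -6 (r(G) = 3*(-2) = -6)
W(u) = u/(-6 + u) (W(u) = (u + 0)/(u - 6) = u/(-6 + u))
(r(B(3))*(-3 - 2))*W(-4) = (-6*(-3 - 2))*(-4/(-6 - 4)) = (-6*(-5))*(-4/(-10)) = 30*(-4*(-⅒)) = 30*(⅖) = 12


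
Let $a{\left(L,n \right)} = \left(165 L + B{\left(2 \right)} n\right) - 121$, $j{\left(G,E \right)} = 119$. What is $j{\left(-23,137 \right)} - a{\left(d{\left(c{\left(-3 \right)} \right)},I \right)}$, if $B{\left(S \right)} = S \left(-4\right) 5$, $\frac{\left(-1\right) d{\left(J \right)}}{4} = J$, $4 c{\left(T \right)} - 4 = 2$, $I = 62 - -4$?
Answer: $3870$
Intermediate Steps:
$I = 66$ ($I = 62 + 4 = 66$)
$c{\left(T \right)} = \frac{3}{2}$ ($c{\left(T \right)} = 1 + \frac{1}{4} \cdot 2 = 1 + \frac{1}{2} = \frac{3}{2}$)
$d{\left(J \right)} = - 4 J$
$B{\left(S \right)} = - 20 S$ ($B{\left(S \right)} = - 4 S 5 = - 20 S$)
$a{\left(L,n \right)} = -121 - 40 n + 165 L$ ($a{\left(L,n \right)} = \left(165 L + \left(-20\right) 2 n\right) - 121 = \left(165 L - 40 n\right) - 121 = \left(- 40 n + 165 L\right) - 121 = -121 - 40 n + 165 L$)
$j{\left(-23,137 \right)} - a{\left(d{\left(c{\left(-3 \right)} \right)},I \right)} = 119 - \left(-121 - 2640 + 165 \left(\left(-4\right) \frac{3}{2}\right)\right) = 119 - \left(-121 - 2640 + 165 \left(-6\right)\right) = 119 - \left(-121 - 2640 - 990\right) = 119 - -3751 = 119 + 3751 = 3870$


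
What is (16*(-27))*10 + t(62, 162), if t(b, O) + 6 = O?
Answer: -4164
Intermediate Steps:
t(b, O) = -6 + O
(16*(-27))*10 + t(62, 162) = (16*(-27))*10 + (-6 + 162) = -432*10 + 156 = -4320 + 156 = -4164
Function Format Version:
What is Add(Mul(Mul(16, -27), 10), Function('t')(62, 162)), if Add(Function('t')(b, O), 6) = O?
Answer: -4164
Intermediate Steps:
Function('t')(b, O) = Add(-6, O)
Add(Mul(Mul(16, -27), 10), Function('t')(62, 162)) = Add(Mul(Mul(16, -27), 10), Add(-6, 162)) = Add(Mul(-432, 10), 156) = Add(-4320, 156) = -4164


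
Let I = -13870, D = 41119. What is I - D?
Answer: -54989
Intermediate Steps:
I - D = -13870 - 1*41119 = -13870 - 41119 = -54989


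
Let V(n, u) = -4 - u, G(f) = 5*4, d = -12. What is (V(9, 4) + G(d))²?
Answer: 144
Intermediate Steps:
G(f) = 20
(V(9, 4) + G(d))² = ((-4 - 1*4) + 20)² = ((-4 - 4) + 20)² = (-8 + 20)² = 12² = 144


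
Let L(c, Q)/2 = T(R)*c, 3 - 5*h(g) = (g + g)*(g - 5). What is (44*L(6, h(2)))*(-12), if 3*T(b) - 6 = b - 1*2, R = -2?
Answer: -4224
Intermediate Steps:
h(g) = ⅗ - 2*g*(-5 + g)/5 (h(g) = ⅗ - (g + g)*(g - 5)/5 = ⅗ - 2*g*(-5 + g)/5)
T(b) = 4/3 + b/3 (T(b) = 2 + (b - 1*2)/3 = 2 + (b - 2)/3 = 2 + (-2 + b)/3 = 2 + (-⅔ + b/3) = 4/3 + b/3)
L(c, Q) = 4*c/3 (L(c, Q) = 2*((4/3 + (⅓)*(-2))*c) = 2*((4/3 - ⅔)*c) = 2*(2*c/3) = 4*c/3)
(44*L(6, h(2)))*(-12) = (44*((4/3)*6))*(-12) = (44*8)*(-12) = 352*(-12) = -4224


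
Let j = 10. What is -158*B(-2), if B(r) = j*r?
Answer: 3160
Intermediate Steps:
B(r) = 10*r
-158*B(-2) = -1580*(-2) = -158*(-20) = 3160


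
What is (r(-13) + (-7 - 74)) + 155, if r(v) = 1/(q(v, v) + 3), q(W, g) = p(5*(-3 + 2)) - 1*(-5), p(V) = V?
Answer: 223/3 ≈ 74.333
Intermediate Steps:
q(W, g) = 0 (q(W, g) = 5*(-3 + 2) - 1*(-5) = 5*(-1) + 5 = -5 + 5 = 0)
r(v) = ⅓ (r(v) = 1/(0 + 3) = 1/3 = ⅓)
(r(-13) + (-7 - 74)) + 155 = (⅓ + (-7 - 74)) + 155 = (⅓ - 81) + 155 = -242/3 + 155 = 223/3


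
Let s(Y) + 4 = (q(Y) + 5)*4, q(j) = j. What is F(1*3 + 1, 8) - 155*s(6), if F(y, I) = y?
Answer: -6196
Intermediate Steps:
s(Y) = 16 + 4*Y (s(Y) = -4 + (Y + 5)*4 = -4 + (5 + Y)*4 = -4 + (20 + 4*Y) = 16 + 4*Y)
F(1*3 + 1, 8) - 155*s(6) = (1*3 + 1) - 155*(16 + 4*6) = (3 + 1) - 155*(16 + 24) = 4 - 155*40 = 4 - 6200 = -6196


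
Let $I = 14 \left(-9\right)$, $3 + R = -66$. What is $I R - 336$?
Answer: $8358$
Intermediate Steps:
$R = -69$ ($R = -3 - 66 = -69$)
$I = -126$
$I R - 336 = \left(-126\right) \left(-69\right) - 336 = 8694 - 336 = 8358$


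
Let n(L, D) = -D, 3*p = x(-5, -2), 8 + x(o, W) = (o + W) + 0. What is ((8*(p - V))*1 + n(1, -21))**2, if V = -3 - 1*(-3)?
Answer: 361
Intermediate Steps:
x(o, W) = -8 + W + o (x(o, W) = -8 + ((o + W) + 0) = -8 + ((W + o) + 0) = -8 + (W + o) = -8 + W + o)
V = 0 (V = -3 + 3 = 0)
p = -5 (p = (-8 - 2 - 5)/3 = (1/3)*(-15) = -5)
((8*(p - V))*1 + n(1, -21))**2 = ((8*(-5 - 1*0))*1 - 1*(-21))**2 = ((8*(-5 + 0))*1 + 21)**2 = ((8*(-5))*1 + 21)**2 = (-40*1 + 21)**2 = (-40 + 21)**2 = (-19)**2 = 361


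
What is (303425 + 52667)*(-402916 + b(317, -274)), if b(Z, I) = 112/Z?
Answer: -45481587191920/317 ≈ -1.4348e+11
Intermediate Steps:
(303425 + 52667)*(-402916 + b(317, -274)) = (303425 + 52667)*(-402916 + 112/317) = 356092*(-402916 + 112*(1/317)) = 356092*(-402916 + 112/317) = 356092*(-127724260/317) = -45481587191920/317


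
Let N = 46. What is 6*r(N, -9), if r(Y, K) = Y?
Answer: 276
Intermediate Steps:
6*r(N, -9) = 6*46 = 276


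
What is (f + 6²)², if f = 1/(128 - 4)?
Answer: 19936225/15376 ≈ 1296.6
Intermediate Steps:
f = 1/124 ≈ 0.0080645
(f + 6²)² = (1/124 + 6²)² = (1/124 + 36)² = (4465/124)² = 19936225/15376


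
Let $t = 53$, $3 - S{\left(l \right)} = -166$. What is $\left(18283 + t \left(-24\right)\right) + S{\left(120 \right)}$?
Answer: $17180$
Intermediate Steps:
$S{\left(l \right)} = 169$ ($S{\left(l \right)} = 3 - -166 = 3 + 166 = 169$)
$\left(18283 + t \left(-24\right)\right) + S{\left(120 \right)} = \left(18283 + 53 \left(-24\right)\right) + 169 = \left(18283 - 1272\right) + 169 = 17011 + 169 = 17180$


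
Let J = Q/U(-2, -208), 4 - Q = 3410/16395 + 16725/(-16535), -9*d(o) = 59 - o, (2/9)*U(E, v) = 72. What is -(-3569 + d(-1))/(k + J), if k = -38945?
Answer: -12562545498948/136827113324047 ≈ -0.091813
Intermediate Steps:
U(E, v) = 324 (U(E, v) = (9/2)*72 = 324)
d(o) = -59/9 + o/9 (d(o) = -(59 - o)/9 = -59/9 + o/9)
Q = 52087493/10843653 (Q = 4 - (3410/16395 + 16725/(-16535)) = 4 - (3410*(1/16395) + 16725*(-1/16535)) = 4 - (682/3279 - 3345/3307) = 4 - 1*(-8712881/10843653) = 4 + 8712881/10843653 = 52087493/10843653 ≈ 4.8035)
J = 52087493/3513343572 (J = (52087493/10843653)/324 = (52087493/10843653)*(1/324) = 52087493/3513343572 ≈ 0.014826)
-(-3569 + d(-1))/(k + J) = -(-3569 + (-59/9 + (1/9)*(-1)))/(-38945 + 52087493/3513343572) = -(-3569 + (-59/9 - 1/9))/(-136827113324047/3513343572) = -(-3569 - 20/3)*(-3513343572)/136827113324047 = -(-10727)*(-3513343572)/(3*136827113324047) = -1*12562545498948/136827113324047 = -12562545498948/136827113324047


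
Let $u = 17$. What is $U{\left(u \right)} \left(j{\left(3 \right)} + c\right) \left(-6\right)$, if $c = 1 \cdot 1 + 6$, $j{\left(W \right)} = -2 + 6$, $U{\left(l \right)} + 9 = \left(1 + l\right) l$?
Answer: $-19602$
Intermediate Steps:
$U{\left(l \right)} = -9 + l \left(1 + l\right)$ ($U{\left(l \right)} = -9 + \left(1 + l\right) l = -9 + l \left(1 + l\right)$)
$j{\left(W \right)} = 4$
$c = 7$ ($c = 1 + 6 = 7$)
$U{\left(u \right)} \left(j{\left(3 \right)} + c\right) \left(-6\right) = \left(-9 + 17 + 17^{2}\right) \left(4 + 7\right) \left(-6\right) = \left(-9 + 17 + 289\right) 11 \left(-6\right) = 297 \left(-66\right) = -19602$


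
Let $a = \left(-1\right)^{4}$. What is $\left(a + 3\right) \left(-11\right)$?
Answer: $-44$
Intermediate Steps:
$a = 1$
$\left(a + 3\right) \left(-11\right) = \left(1 + 3\right) \left(-11\right) = 4 \left(-11\right) = -44$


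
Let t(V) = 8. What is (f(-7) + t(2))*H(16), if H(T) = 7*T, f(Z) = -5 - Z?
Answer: 1120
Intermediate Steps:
(f(-7) + t(2))*H(16) = ((-5 - 1*(-7)) + 8)*(7*16) = ((-5 + 7) + 8)*112 = (2 + 8)*112 = 10*112 = 1120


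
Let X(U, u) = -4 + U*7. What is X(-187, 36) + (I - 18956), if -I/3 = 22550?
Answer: -87919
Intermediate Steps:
I = -67650 (I = -3*22550 = -67650)
X(U, u) = -4 + 7*U
X(-187, 36) + (I - 18956) = (-4 + 7*(-187)) + (-67650 - 18956) = (-4 - 1309) - 86606 = -1313 - 86606 = -87919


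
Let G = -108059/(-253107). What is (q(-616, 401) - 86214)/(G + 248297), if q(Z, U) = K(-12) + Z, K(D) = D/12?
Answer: -21977533917/62845816838 ≈ -0.34971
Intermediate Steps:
G = 108059/253107 (G = -108059*(-1/253107) = 108059/253107 ≈ 0.42693)
K(D) = D/12 (K(D) = D*(1/12) = D/12)
q(Z, U) = -1 + Z (q(Z, U) = (1/12)*(-12) + Z = -1 + Z)
(q(-616, 401) - 86214)/(G + 248297) = ((-1 - 616) - 86214)/(108059/253107 + 248297) = (-617 - 86214)/(62845816838/253107) = -86831*253107/62845816838 = -21977533917/62845816838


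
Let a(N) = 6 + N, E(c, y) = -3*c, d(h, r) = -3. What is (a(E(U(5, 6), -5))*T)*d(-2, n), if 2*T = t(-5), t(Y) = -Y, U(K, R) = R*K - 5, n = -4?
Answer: 1035/2 ≈ 517.50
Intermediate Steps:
U(K, R) = -5 + K*R (U(K, R) = K*R - 5 = -5 + K*R)
T = 5/2 (T = (-1*(-5))/2 = (½)*5 = 5/2 ≈ 2.5000)
(a(E(U(5, 6), -5))*T)*d(-2, n) = ((6 - 3*(-5 + 5*6))*(5/2))*(-3) = ((6 - 3*(-5 + 30))*(5/2))*(-3) = ((6 - 3*25)*(5/2))*(-3) = ((6 - 75)*(5/2))*(-3) = -69*5/2*(-3) = -345/2*(-3) = 1035/2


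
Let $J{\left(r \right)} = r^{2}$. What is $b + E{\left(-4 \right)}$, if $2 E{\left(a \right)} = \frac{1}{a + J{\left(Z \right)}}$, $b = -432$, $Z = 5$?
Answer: $- \frac{18143}{42} \approx -431.98$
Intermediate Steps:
$E{\left(a \right)} = \frac{1}{2 \left(25 + a\right)}$ ($E{\left(a \right)} = \frac{1}{2 \left(a + 5^{2}\right)} = \frac{1}{2 \left(a + 25\right)} = \frac{1}{2 \left(25 + a\right)}$)
$b + E{\left(-4 \right)} = -432 + \frac{1}{2 \left(25 - 4\right)} = -432 + \frac{1}{2 \cdot 21} = -432 + \frac{1}{2} \cdot \frac{1}{21} = -432 + \frac{1}{42} = - \frac{18143}{42}$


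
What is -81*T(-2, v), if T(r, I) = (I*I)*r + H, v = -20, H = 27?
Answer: 62613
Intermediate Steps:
T(r, I) = 27 + r*I² (T(r, I) = (I*I)*r + 27 = I²*r + 27 = r*I² + 27 = 27 + r*I²)
-81*T(-2, v) = -81*(27 - 2*(-20)²) = -81*(27 - 2*400) = -81*(27 - 800) = -81*(-773) = 62613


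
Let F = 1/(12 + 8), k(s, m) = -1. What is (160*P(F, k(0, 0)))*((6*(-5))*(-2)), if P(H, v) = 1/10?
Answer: 960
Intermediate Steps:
F = 1/20 ≈ 0.050000
P(H, v) = ⅒
(160*P(F, k(0, 0)))*((6*(-5))*(-2)) = (160*(⅒))*((6*(-5))*(-2)) = 16*(-30*(-2)) = 16*60 = 960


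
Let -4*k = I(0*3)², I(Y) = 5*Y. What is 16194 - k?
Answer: 16194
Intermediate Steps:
k = 0 (k = -(5*(0*3))²/4 = -(5*0)²/4 = -¼*0² = -¼*0 = 0)
16194 - k = 16194 - 1*0 = 16194 + 0 = 16194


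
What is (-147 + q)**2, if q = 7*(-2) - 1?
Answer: 26244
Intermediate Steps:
q = -15 (q = -14 - 1 = -15)
(-147 + q)**2 = (-147 - 15)**2 = (-162)**2 = 26244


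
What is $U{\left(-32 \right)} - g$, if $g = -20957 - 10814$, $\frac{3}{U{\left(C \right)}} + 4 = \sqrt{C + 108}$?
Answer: $\frac{158856}{5} + \frac{\sqrt{19}}{10} \approx 31772.0$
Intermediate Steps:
$U{\left(C \right)} = \frac{3}{-4 + \sqrt{108 + C}}$ ($U{\left(C \right)} = \frac{3}{-4 + \sqrt{C + 108}} = \frac{3}{-4 + \sqrt{108 + C}}$)
$g = -31771$ ($g = -20957 - 10814 = -31771$)
$U{\left(-32 \right)} - g = \frac{3}{-4 + \sqrt{108 - 32}} - -31771 = \frac{3}{-4 + \sqrt{76}} + 31771 = \frac{3}{-4 + 2 \sqrt{19}} + 31771 = 31771 + \frac{3}{-4 + 2 \sqrt{19}}$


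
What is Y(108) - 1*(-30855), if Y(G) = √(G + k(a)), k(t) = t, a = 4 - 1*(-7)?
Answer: 30855 + √119 ≈ 30866.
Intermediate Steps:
a = 11 (a = 4 + 7 = 11)
Y(G) = √(11 + G) (Y(G) = √(G + 11) = √(11 + G))
Y(108) - 1*(-30855) = √(11 + 108) - 1*(-30855) = √119 + 30855 = 30855 + √119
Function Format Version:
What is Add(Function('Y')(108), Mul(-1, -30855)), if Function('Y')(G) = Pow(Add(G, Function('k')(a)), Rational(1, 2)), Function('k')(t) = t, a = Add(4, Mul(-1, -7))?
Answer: Add(30855, Pow(119, Rational(1, 2))) ≈ 30866.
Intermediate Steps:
a = 11 (a = Add(4, 7) = 11)
Function('Y')(G) = Pow(Add(11, G), Rational(1, 2)) (Function('Y')(G) = Pow(Add(G, 11), Rational(1, 2)) = Pow(Add(11, G), Rational(1, 2)))
Add(Function('Y')(108), Mul(-1, -30855)) = Add(Pow(Add(11, 108), Rational(1, 2)), Mul(-1, -30855)) = Add(Pow(119, Rational(1, 2)), 30855) = Add(30855, Pow(119, Rational(1, 2)))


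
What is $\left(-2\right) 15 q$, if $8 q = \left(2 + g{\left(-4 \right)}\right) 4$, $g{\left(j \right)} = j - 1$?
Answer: $45$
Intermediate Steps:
$g{\left(j \right)} = -1 + j$
$q = - \frac{3}{2}$ ($q = \frac{\left(2 - 5\right) 4}{8} = \frac{\left(-3\right) 4}{8} = \frac{1}{8} \left(-12\right) = - \frac{3}{2} \approx -1.5$)
$\left(-2\right) 15 q = \left(-2\right) 15 \left(- \frac{3}{2}\right) = \left(-30\right) \left(- \frac{3}{2}\right) = 45$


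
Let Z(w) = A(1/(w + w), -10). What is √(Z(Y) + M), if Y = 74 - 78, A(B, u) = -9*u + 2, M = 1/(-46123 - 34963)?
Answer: 3*√67210482594/81086 ≈ 9.5917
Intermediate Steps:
M = -1/81086 (M = 1/(-81086) = -1/81086 ≈ -1.2333e-5)
A(B, u) = 2 - 9*u
Y = -4
Z(w) = 92 (Z(w) = 2 - 9*(-10) = 2 + 90 = 92)
√(Z(Y) + M) = √(92 - 1/81086) = √(7459911/81086) = 3*√67210482594/81086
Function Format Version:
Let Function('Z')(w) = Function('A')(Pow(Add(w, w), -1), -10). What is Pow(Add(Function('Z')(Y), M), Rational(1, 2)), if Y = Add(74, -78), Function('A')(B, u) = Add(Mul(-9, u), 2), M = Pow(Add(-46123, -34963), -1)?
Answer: Mul(Rational(3, 81086), Pow(67210482594, Rational(1, 2))) ≈ 9.5917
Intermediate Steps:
M = Rational(-1, 81086) (M = Pow(-81086, -1) = Rational(-1, 81086) ≈ -1.2333e-5)
Function('A')(B, u) = Add(2, Mul(-9, u))
Y = -4
Function('Z')(w) = 92 (Function('Z')(w) = Add(2, Mul(-9, -10)) = Add(2, 90) = 92)
Pow(Add(Function('Z')(Y), M), Rational(1, 2)) = Pow(Add(92, Rational(-1, 81086)), Rational(1, 2)) = Pow(Rational(7459911, 81086), Rational(1, 2)) = Mul(Rational(3, 81086), Pow(67210482594, Rational(1, 2)))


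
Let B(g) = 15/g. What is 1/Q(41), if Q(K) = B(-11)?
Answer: -11/15 ≈ -0.73333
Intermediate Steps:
Q(K) = -15/11 (Q(K) = 15/(-11) = 15*(-1/11) = -15/11)
1/Q(41) = 1/(-15/11) = -11/15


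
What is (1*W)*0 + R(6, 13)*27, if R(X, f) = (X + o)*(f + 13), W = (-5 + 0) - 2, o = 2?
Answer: 5616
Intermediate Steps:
W = -7 (W = -5 - 2 = -7)
R(X, f) = (2 + X)*(13 + f) (R(X, f) = (X + 2)*(f + 13) = (2 + X)*(13 + f))
(1*W)*0 + R(6, 13)*27 = (1*(-7))*0 + (26 + 2*13 + 13*6 + 6*13)*27 = -7*0 + (26 + 26 + 78 + 78)*27 = 0 + 208*27 = 0 + 5616 = 5616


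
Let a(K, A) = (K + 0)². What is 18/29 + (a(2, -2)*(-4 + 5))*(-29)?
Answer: -3346/29 ≈ -115.38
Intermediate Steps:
a(K, A) = K²
18/29 + (a(2, -2)*(-4 + 5))*(-29) = 18/29 + (2²*(-4 + 5))*(-29) = 18*(1/29) + (4*1)*(-29) = 18/29 + 4*(-29) = 18/29 - 116 = -3346/29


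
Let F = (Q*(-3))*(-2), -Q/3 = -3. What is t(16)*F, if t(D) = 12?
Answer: 648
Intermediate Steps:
Q = 9 (Q = -3*(-3) = 9)
F = 54 (F = (9*(-3))*(-2) = -27*(-2) = 54)
t(16)*F = 12*54 = 648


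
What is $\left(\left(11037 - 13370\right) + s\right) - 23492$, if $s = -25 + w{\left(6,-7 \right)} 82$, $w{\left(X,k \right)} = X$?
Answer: $-25358$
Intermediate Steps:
$s = 467$ ($s = -25 + 6 \cdot 82 = -25 + 492 = 467$)
$\left(\left(11037 - 13370\right) + s\right) - 23492 = \left(\left(11037 - 13370\right) + 467\right) - 23492 = \left(-2333 + 467\right) - 23492 = -1866 - 23492 = -25358$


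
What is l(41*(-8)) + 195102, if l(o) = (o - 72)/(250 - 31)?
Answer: 42726938/219 ≈ 1.9510e+5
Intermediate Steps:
l(o) = -24/73 + o/219 (l(o) = (-72 + o)/219 = (-72 + o)*(1/219) = -24/73 + o/219)
l(41*(-8)) + 195102 = (-24/73 + (41*(-8))/219) + 195102 = (-24/73 + (1/219)*(-328)) + 195102 = (-24/73 - 328/219) + 195102 = -400/219 + 195102 = 42726938/219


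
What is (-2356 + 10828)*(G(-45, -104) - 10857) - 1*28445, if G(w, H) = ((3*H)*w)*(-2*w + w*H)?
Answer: 567284608651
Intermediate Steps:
G(w, H) = 3*H*w*(-2*w + H*w) (G(w, H) = (3*H*w)*(-2*w + H*w) = 3*H*w*(-2*w + H*w))
(-2356 + 10828)*(G(-45, -104) - 10857) - 1*28445 = (-2356 + 10828)*(3*(-104)*(-45)**2*(-2 - 104) - 10857) - 1*28445 = 8472*(3*(-104)*2025*(-106) - 10857) - 28445 = 8472*(66970800 - 10857) - 28445 = 8472*66959943 - 28445 = 567284637096 - 28445 = 567284608651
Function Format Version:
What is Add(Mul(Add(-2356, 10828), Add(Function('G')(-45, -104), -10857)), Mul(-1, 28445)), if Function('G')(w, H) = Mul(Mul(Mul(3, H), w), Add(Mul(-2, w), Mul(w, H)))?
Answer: 567284608651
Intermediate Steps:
Function('G')(w, H) = Mul(3, H, w, Add(Mul(-2, w), Mul(H, w))) (Function('G')(w, H) = Mul(Mul(3, H, w), Add(Mul(-2, w), Mul(H, w))) = Mul(3, H, w, Add(Mul(-2, w), Mul(H, w))))
Add(Mul(Add(-2356, 10828), Add(Function('G')(-45, -104), -10857)), Mul(-1, 28445)) = Add(Mul(Add(-2356, 10828), Add(Mul(3, -104, Pow(-45, 2), Add(-2, -104)), -10857)), Mul(-1, 28445)) = Add(Mul(8472, Add(Mul(3, -104, 2025, -106), -10857)), -28445) = Add(Mul(8472, Add(66970800, -10857)), -28445) = Add(Mul(8472, 66959943), -28445) = Add(567284637096, -28445) = 567284608651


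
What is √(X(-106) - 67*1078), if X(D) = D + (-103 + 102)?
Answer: 9*I*√893 ≈ 268.95*I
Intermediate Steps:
X(D) = -1 + D (X(D) = D - 1 = -1 + D)
√(X(-106) - 67*1078) = √((-1 - 106) - 67*1078) = √(-107 - 72226) = √(-72333) = 9*I*√893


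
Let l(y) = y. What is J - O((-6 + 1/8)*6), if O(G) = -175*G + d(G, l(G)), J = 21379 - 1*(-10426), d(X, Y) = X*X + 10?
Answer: 390139/16 ≈ 24384.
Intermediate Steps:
d(X, Y) = 10 + X² (d(X, Y) = X² + 10 = 10 + X²)
J = 31805 (J = 21379 + 10426 = 31805)
O(G) = 10 + G² - 175*G (O(G) = -175*G + (10 + G²) = 10 + G² - 175*G)
J - O((-6 + 1/8)*6) = 31805 - (10 + ((-6 + 1/8)*6)² - 175*(-6 + 1/8)*6) = 31805 - (10 + ((-6 + ⅛)*6)² - 175*(-6 + ⅛)*6) = 31805 - (10 + (-47/8*6)² - (-8225)*6/8) = 31805 - (10 + (-141/4)² - 175*(-141/4)) = 31805 - (10 + 19881/16 + 24675/4) = 31805 - 1*118741/16 = 31805 - 118741/16 = 390139/16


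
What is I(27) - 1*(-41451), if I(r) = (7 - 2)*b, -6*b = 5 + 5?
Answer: 124328/3 ≈ 41443.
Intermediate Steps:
b = -5/3 (b = -(5 + 5)/6 = -⅙*10 = -5/3 ≈ -1.6667)
I(r) = -25/3 (I(r) = (7 - 2)*(-5/3) = 5*(-5/3) = -25/3)
I(27) - 1*(-41451) = -25/3 - 1*(-41451) = -25/3 + 41451 = 124328/3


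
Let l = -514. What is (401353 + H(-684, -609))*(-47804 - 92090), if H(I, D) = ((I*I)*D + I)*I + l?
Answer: -27263814724521114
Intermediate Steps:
H(I, D) = -514 + I*(I + D*I²) (H(I, D) = ((I*I)*D + I)*I - 514 = (I²*D + I)*I - 514 = (D*I² + I)*I - 514 = (I + D*I²)*I - 514 = I*(I + D*I²) - 514 = -514 + I*(I + D*I²))
(401353 + H(-684, -609))*(-47804 - 92090) = (401353 + (-514 + (-684)² - 609*(-684)³))*(-47804 - 92090) = (401353 + (-514 + 467856 - 609*(-320013504)))*(-139894) = (401353 + (-514 + 467856 + 194888223936))*(-139894) = (401353 + 194888691278)*(-139894) = 194889092631*(-139894) = -27263814724521114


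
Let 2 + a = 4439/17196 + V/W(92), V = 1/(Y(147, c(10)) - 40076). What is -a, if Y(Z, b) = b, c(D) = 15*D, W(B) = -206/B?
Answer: 61588633609/35358226044 ≈ 1.7418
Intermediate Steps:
V = -1/39926 (V = 1/(15*10 - 40076) = 1/(150 - 40076) = 1/(-39926) = -1/39926 ≈ -2.5046e-5)
a = -61588633609/35358226044 (a = -2 + (4439/17196 - 1/(39926*((-206/92)))) = -2 + (4439*(1/17196) - 1/(39926*((-206*1/92)))) = -2 + (4439/17196 - 1/(39926*(-103/46))) = -2 + (4439/17196 - 1/39926*(-46/103)) = -2 + (4439/17196 + 23/2056189) = -2 + 9127818479/35358226044 = -61588633609/35358226044 ≈ -1.7418)
-a = -1*(-61588633609/35358226044) = 61588633609/35358226044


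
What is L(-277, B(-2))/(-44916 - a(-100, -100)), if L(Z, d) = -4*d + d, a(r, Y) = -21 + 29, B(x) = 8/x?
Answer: -3/11231 ≈ -0.00026712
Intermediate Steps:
a(r, Y) = 8
L(Z, d) = -3*d
L(-277, B(-2))/(-44916 - a(-100, -100)) = (-24/(-2))/(-44916 - 1*8) = (-24*(-1)/2)/(-44916 - 8) = -3*(-4)/(-44924) = 12*(-1/44924) = -3/11231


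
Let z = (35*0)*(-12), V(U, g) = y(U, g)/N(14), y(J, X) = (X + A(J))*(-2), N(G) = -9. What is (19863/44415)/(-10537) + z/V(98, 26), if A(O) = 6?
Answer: -2207/52000095 ≈ -4.2442e-5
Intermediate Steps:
y(J, X) = -12 - 2*X (y(J, X) = (X + 6)*(-2) = (6 + X)*(-2) = -12 - 2*X)
V(U, g) = 4/3 + 2*g/9 (V(U, g) = (-12 - 2*g)/(-9) = (-12 - 2*g)*(-1/9) = 4/3 + 2*g/9)
z = 0 (z = 0*(-12) = 0)
(19863/44415)/(-10537) + z/V(98, 26) = (19863/44415)/(-10537) + 0/(4/3 + (2/9)*26) = (19863*(1/44415))*(-1/10537) + 0/(4/3 + 52/9) = (2207/4935)*(-1/10537) + 0/(64/9) = -2207/52000095 + 0*(9/64) = -2207/52000095 + 0 = -2207/52000095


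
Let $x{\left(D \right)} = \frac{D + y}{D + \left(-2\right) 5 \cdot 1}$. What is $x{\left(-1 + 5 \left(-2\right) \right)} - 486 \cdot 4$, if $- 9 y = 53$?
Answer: $- \frac{367264}{189} \approx -1943.2$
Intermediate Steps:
$y = - \frac{53}{9}$ ($y = \left(- \frac{1}{9}\right) 53 = - \frac{53}{9} \approx -5.8889$)
$x{\left(D \right)} = \frac{- \frac{53}{9} + D}{-10 + D}$ ($x{\left(D \right)} = \frac{D - \frac{53}{9}}{D + \left(-2\right) 5 \cdot 1} = \frac{- \frac{53}{9} + D}{D - 10} = \frac{- \frac{53}{9} + D}{-10 + D}$)
$x{\left(-1 + 5 \left(-2\right) \right)} - 486 \cdot 4 = \frac{- \frac{53}{9} + \left(-1 + 5 \left(-2\right)\right)}{-10 + \left(-1 + 5 \left(-2\right)\right)} - 486 \cdot 4 = \frac{- \frac{53}{9} - 11}{-10 - 11} - 1944 = \frac{1}{-21} \left(- \frac{152}{9}\right) - 1944 = \left(- \frac{1}{21}\right) \left(- \frac{152}{9}\right) - 1944 = \frac{152}{189} - 1944 = - \frac{367264}{189}$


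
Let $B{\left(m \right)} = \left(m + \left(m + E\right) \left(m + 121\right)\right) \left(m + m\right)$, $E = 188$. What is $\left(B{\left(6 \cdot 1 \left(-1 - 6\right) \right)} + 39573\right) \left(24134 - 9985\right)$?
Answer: $-13098507495$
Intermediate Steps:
$B{\left(m \right)} = 2 m \left(m + \left(121 + m\right) \left(188 + m\right)\right)$ ($B{\left(m \right)} = \left(m + \left(m + 188\right) \left(m + 121\right)\right) \left(m + m\right) = \left(m + \left(188 + m\right) \left(121 + m\right)\right) 2 m = \left(m + \left(121 + m\right) \left(188 + m\right)\right) 2 m = 2 m \left(m + \left(121 + m\right) \left(188 + m\right)\right)$)
$\left(B{\left(6 \cdot 1 \left(-1 - 6\right) \right)} + 39573\right) \left(24134 - 9985\right) = \left(2 \cdot 6 \cdot 1 \left(-1 - 6\right) \left(22748 + \left(6 \cdot 1 \left(-1 - 6\right)\right)^{2} + 310 \cdot 6 \cdot 1 \left(-1 - 6\right)\right) + 39573\right) \left(24134 - 9985\right) = \left(2 \cdot 6 \left(-1 - 6\right) \left(22748 + \left(6 \left(-1 - 6\right)\right)^{2} + 310 \cdot 6 \left(-1 - 6\right)\right) + 39573\right) 14149 = \left(2 \cdot 6 \left(-7\right) \left(22748 + \left(6 \left(-7\right)\right)^{2} + 310 \cdot 6 \left(-7\right)\right) + 39573\right) 14149 = \left(2 \left(-42\right) \left(22748 + \left(-42\right)^{2} + 310 \left(-42\right)\right) + 39573\right) 14149 = \left(2 \left(-42\right) \left(22748 + 1764 - 13020\right) + 39573\right) 14149 = \left(2 \left(-42\right) 11492 + 39573\right) 14149 = \left(-965328 + 39573\right) 14149 = \left(-925755\right) 14149 = -13098507495$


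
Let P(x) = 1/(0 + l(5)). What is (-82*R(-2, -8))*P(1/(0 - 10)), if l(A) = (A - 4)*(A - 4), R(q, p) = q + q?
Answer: 328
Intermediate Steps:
R(q, p) = 2*q
l(A) = (-4 + A)**2 (l(A) = (-4 + A)*(-4 + A) = (-4 + A)**2)
P(x) = 1 (P(x) = 1/(0 + (-4 + 5)**2) = 1/(0 + 1**2) = 1/(0 + 1) = 1/1 = 1)
(-82*R(-2, -8))*P(1/(0 - 10)) = -164*(-2)*1 = -82*(-4)*1 = 328*1 = 328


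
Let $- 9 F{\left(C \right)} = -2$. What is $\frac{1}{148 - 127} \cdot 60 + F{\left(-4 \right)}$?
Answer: $\frac{194}{63} \approx 3.0794$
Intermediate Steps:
$F{\left(C \right)} = \frac{2}{9}$ ($F{\left(C \right)} = \left(- \frac{1}{9}\right) \left(-2\right) = \frac{2}{9}$)
$\frac{1}{148 - 127} \cdot 60 + F{\left(-4 \right)} = \frac{1}{148 - 127} \cdot 60 + \frac{2}{9} = \frac{1}{21} \cdot 60 + \frac{2}{9} = \frac{20}{7} + \frac{2}{9} = \frac{194}{63}$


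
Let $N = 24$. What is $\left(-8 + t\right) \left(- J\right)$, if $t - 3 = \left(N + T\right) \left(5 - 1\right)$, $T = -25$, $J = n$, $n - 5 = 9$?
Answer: $126$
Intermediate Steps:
$n = 14$ ($n = 5 + 9 = 14$)
$J = 14$
$t = -1$ ($t = 3 + \left(24 - 25\right) \left(5 - 1\right) = 3 - 4 = -1$)
$\left(-8 + t\right) \left(- J\right) = \left(-8 - 1\right) \left(\left(-1\right) 14\right) = \left(-9\right) \left(-14\right) = 126$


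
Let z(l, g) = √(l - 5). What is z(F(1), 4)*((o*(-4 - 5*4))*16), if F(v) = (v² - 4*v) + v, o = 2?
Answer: -768*I*√7 ≈ -2031.9*I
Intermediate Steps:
F(v) = v² - 3*v
z(l, g) = √(-5 + l)
z(F(1), 4)*((o*(-4 - 5*4))*16) = √(-5 + 1*(-3 + 1))*((2*(-4 - 5*4))*16) = √(-5 + 1*(-2))*((2*(-4 - 20))*16) = √(-5 - 2)*((2*(-24))*16) = √(-7)*(-48*16) = (I*√7)*(-768) = -768*I*√7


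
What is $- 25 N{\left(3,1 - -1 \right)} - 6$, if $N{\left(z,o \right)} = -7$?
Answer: $169$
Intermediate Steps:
$- 25 N{\left(3,1 - -1 \right)} - 6 = \left(-25\right) \left(-7\right) - 6 = 175 - 6 = 169$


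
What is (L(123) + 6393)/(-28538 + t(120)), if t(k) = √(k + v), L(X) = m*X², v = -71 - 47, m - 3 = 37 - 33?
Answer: -1602351624/407208721 - 56148*√2/407208721 ≈ -3.9352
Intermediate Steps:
m = 7 (m = 3 + (37 - 33) = 3 + 4 = 7)
v = -118
L(X) = 7*X²
t(k) = √(-118 + k) (t(k) = √(k - 118) = √(-118 + k))
(L(123) + 6393)/(-28538 + t(120)) = (7*123² + 6393)/(-28538 + √(-118 + 120)) = (7*15129 + 6393)/(-28538 + √2) = (105903 + 6393)/(-28538 + √2) = 112296/(-28538 + √2)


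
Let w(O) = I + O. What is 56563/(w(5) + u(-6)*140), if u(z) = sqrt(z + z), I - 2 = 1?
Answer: 56563/29408 - 1979705*I*sqrt(3)/29408 ≈ 1.9234 - 116.6*I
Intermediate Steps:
I = 3 (I = 2 + 1 = 3)
w(O) = 3 + O
u(z) = sqrt(2)*sqrt(z) (u(z) = sqrt(2*z) = sqrt(2)*sqrt(z))
56563/(w(5) + u(-6)*140) = 56563/((3 + 5) + (sqrt(2)*sqrt(-6))*140) = 56563/(8 + (sqrt(2)*(I*sqrt(6)))*140) = 56563/(8 + (2*I*sqrt(3))*140) = 56563/(8 + 280*I*sqrt(3))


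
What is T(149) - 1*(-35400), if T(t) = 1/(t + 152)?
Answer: 10655401/301 ≈ 35400.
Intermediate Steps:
T(t) = 1/(152 + t)
T(149) - 1*(-35400) = 1/(152 + 149) - 1*(-35400) = 1/301 + 35400 = 10655401/301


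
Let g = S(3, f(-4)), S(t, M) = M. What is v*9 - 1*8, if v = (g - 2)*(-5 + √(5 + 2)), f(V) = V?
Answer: 262 - 54*√7 ≈ 119.13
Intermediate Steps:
g = -4
v = 30 - 6*√7 (v = (-4 - 2)*(-5 + √(5 + 2)) = -6*(-5 + √7) = 30 - 6*√7 ≈ 14.125)
v*9 - 1*8 = (30 - 6*√7)*9 - 1*8 = (270 - 54*√7) - 8 = 262 - 54*√7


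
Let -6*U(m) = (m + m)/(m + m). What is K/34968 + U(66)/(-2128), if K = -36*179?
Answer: -3426751/18602976 ≈ -0.18420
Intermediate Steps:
K = -6444
U(m) = -⅙ (U(m) = -(m + m)/(6*(m + m)) = -2*m/(6*(2*m)) = -2*m*1/(2*m)/6 = -⅙*1 = -⅙)
K/34968 + U(66)/(-2128) = -6444/34968 - ⅙/(-2128) = -6444*1/34968 - ⅙*(-1/2128) = -537/2914 + 1/12768 = -3426751/18602976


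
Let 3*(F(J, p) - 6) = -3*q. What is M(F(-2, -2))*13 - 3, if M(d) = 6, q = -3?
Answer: 75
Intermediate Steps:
F(J, p) = 9 (F(J, p) = 6 + (-3*(-3))/3 = 6 + (⅓)*9 = 6 + 3 = 9)
M(F(-2, -2))*13 - 3 = 6*13 - 3 = 78 - 3 = 75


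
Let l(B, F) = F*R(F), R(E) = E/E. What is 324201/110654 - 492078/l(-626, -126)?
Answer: 9081874723/2323734 ≈ 3908.3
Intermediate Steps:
R(E) = 1
l(B, F) = F (l(B, F) = F*1 = F)
324201/110654 - 492078/l(-626, -126) = 324201/110654 - 492078/(-126) = 324201*(1/110654) - 492078*(-1/126) = 324201/110654 + 82013/21 = 9081874723/2323734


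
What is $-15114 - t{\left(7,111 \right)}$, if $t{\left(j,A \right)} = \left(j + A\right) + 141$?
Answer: $-15373$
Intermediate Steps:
$t{\left(j,A \right)} = 141 + A + j$ ($t{\left(j,A \right)} = \left(A + j\right) + 141 = 141 + A + j$)
$-15114 - t{\left(7,111 \right)} = -15114 - \left(141 + 111 + 7\right) = -15114 - 259 = -15373$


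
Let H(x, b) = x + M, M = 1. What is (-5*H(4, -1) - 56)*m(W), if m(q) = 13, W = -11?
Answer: -1053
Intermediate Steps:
H(x, b) = 1 + x (H(x, b) = x + 1 = 1 + x)
(-5*H(4, -1) - 56)*m(W) = (-5*(1 + 4) - 56)*13 = (-5*5 - 56)*13 = (-25 - 56)*13 = -81*13 = -1053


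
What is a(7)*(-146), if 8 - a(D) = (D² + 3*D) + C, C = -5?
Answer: 8322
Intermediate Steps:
a(D) = 13 - D² - 3*D (a(D) = 8 - ((D² + 3*D) - 5) = 8 - (-5 + D² + 3*D) = 8 + (5 - D² - 3*D) = 13 - D² - 3*D)
a(7)*(-146) = (13 - 1*7² - 3*7)*(-146) = (13 - 1*49 - 21)*(-146) = (13 - 49 - 21)*(-146) = -57*(-146) = 8322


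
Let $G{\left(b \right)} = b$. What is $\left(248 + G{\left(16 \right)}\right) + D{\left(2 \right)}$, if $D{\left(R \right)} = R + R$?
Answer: $268$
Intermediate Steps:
$D{\left(R \right)} = 2 R$
$\left(248 + G{\left(16 \right)}\right) + D{\left(2 \right)} = \left(248 + 16\right) + 2 \cdot 2 = 264 + 4 = 268$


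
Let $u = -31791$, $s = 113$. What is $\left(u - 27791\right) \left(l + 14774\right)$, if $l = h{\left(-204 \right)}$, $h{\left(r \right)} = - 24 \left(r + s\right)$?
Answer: $-1010391556$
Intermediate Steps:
$h{\left(r \right)} = -2712 - 24 r$ ($h{\left(r \right)} = - 24 \left(r + 113\right) = - 24 \left(113 + r\right) = -2712 - 24 r$)
$l = 2184$ ($l = -2712 - -4896 = -2712 + 4896 = 2184$)
$\left(u - 27791\right) \left(l + 14774\right) = \left(-31791 - 27791\right) \left(2184 + 14774\right) = \left(-59582\right) 16958 = -1010391556$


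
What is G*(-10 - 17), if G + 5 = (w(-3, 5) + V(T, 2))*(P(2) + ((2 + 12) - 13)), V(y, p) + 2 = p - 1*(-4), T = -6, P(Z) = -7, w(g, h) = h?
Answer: 1593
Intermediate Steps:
V(y, p) = 2 + p (V(y, p) = -2 + (p - 1*(-4)) = -2 + (p + 4) = -2 + (4 + p) = 2 + p)
G = -59 (G = -5 + (5 + (2 + 2))*(-7 + ((2 + 12) - 13)) = -5 + (5 + 4)*(-7 + (14 - 13)) = -5 + 9*(-7 + 1) = -5 + 9*(-6) = -5 - 54 = -59)
G*(-10 - 17) = -59*(-10 - 17) = -59*(-27) = 1593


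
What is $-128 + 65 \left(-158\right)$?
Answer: $-10398$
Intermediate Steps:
$-128 + 65 \left(-158\right) = -128 - 10270 = -10398$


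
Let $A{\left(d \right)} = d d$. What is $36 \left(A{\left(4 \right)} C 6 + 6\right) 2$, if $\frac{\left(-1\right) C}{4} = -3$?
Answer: $83376$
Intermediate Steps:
$C = 12$ ($C = \left(-4\right) \left(-3\right) = 12$)
$A{\left(d \right)} = d^{2}$
$36 \left(A{\left(4 \right)} C 6 + 6\right) 2 = 36 \left(4^{2} \cdot 12 \cdot 6 + 6\right) 2 = 36 \left(16 \cdot 12 \cdot 6 + 6\right) 2 = 36 \left(192 \cdot 6 + 6\right) 2 = 36 \left(1152 + 6\right) 2 = 36 \cdot 1158 \cdot 2 = 36 \cdot 2316 = 83376$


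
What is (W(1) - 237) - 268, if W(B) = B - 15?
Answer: -519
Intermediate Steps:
W(B) = -15 + B
(W(1) - 237) - 268 = ((-15 + 1) - 237) - 268 = (-14 - 237) - 268 = -251 - 268 = -519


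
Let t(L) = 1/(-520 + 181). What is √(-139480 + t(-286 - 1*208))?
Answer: I*√16029181419/339 ≈ 373.47*I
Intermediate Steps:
t(L) = -1/339 (t(L) = 1/(-339) = -1/339)
√(-139480 + t(-286 - 1*208)) = √(-139480 - 1/339) = √(-47283721/339) = I*√16029181419/339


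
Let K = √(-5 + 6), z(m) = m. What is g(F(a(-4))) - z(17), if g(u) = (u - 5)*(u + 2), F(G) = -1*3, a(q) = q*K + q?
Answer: -9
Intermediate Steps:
K = 1 (K = √1 = 1)
a(q) = 2*q (a(q) = q*1 + q = q + q = 2*q)
F(G) = -3
g(u) = (-5 + u)*(2 + u)
g(F(a(-4))) - z(17) = (-10 + (-3)² - 3*(-3)) - 1*17 = (-10 + 9 + 9) - 17 = 8 - 17 = -9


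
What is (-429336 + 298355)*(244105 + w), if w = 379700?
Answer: -81706602705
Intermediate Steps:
(-429336 + 298355)*(244105 + w) = (-429336 + 298355)*(244105 + 379700) = -130981*623805 = -81706602705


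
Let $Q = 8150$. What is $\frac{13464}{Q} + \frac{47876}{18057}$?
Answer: $\frac{316654424}{73582275} \approx 4.3034$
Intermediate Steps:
$\frac{13464}{Q} + \frac{47876}{18057} = \frac{13464}{8150} + \frac{47876}{18057} = 13464 \cdot \frac{1}{8150} + 47876 \cdot \frac{1}{18057} = \frac{6732}{4075} + \frac{47876}{18057} = \frac{316654424}{73582275}$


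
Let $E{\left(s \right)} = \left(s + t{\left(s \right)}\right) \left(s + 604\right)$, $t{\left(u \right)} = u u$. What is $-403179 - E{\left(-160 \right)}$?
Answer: $-11698539$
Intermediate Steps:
$t{\left(u \right)} = u^{2}$
$E{\left(s \right)} = \left(604 + s\right) \left(s + s^{2}\right)$ ($E{\left(s \right)} = \left(s + s^{2}\right) \left(s + 604\right) = \left(s + s^{2}\right) \left(604 + s\right) = \left(604 + s\right) \left(s + s^{2}\right)$)
$-403179 - E{\left(-160 \right)} = -403179 - - 160 \left(604 + \left(-160\right)^{2} + 605 \left(-160\right)\right) = -403179 - - 160 \left(604 + 25600 - 96800\right) = -403179 - \left(-160\right) \left(-70596\right) = -403179 - 11295360 = -11698539$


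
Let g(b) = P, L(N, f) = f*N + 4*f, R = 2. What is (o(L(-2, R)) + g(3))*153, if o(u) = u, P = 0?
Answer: 612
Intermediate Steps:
L(N, f) = 4*f + N*f (L(N, f) = N*f + 4*f = 4*f + N*f)
g(b) = 0
(o(L(-2, R)) + g(3))*153 = (2*(4 - 2) + 0)*153 = (2*2 + 0)*153 = (4 + 0)*153 = 4*153 = 612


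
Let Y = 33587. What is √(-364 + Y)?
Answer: √33223 ≈ 182.27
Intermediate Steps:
√(-364 + Y) = √(-364 + 33587) = √33223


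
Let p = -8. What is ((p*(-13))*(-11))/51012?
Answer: -22/981 ≈ -0.022426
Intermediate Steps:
((p*(-13))*(-11))/51012 = (-8*(-13)*(-11))/51012 = (104*(-11))*(1/51012) = -1144*1/51012 = -22/981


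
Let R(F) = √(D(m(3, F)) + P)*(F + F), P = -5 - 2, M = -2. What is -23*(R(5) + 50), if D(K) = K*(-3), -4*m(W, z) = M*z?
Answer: -1150 - 115*I*√58 ≈ -1150.0 - 875.81*I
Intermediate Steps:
m(W, z) = z/2 (m(W, z) = -(-1)*z/2 = z/2)
P = -7
D(K) = -3*K
R(F) = 2*F*√(-7 - 3*F/2) (R(F) = √(-3*F/2 - 7)*(F + F) = √(-3*F/2 - 7)*(2*F) = √(-7 - 3*F/2)*(2*F) = 2*F*√(-7 - 3*F/2))
-23*(R(5) + 50) = -23*(5*√(-28 - 6*5) + 50) = -23*(5*√(-28 - 30) + 50) = -23*(5*√(-58) + 50) = -23*(5*(I*√58) + 50) = -23*(5*I*√58 + 50) = -23*(50 + 5*I*√58) = -1150 - 115*I*√58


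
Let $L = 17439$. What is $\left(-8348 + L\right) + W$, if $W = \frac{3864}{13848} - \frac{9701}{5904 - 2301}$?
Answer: $\frac{18894544327}{2078931} \approx 9088.6$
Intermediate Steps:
$W = - \frac{5017394}{2078931}$ ($W = 3864 \cdot \frac{1}{13848} - \frac{9701}{5904 - 2301} = \frac{161}{577} - \frac{9701}{3603} = - \frac{5017394}{2078931} \approx -2.4134$)
$\left(-8348 + L\right) + W = \left(-8348 + 17439\right) - \frac{5017394}{2078931} = 9091 - \frac{5017394}{2078931} = \frac{18894544327}{2078931}$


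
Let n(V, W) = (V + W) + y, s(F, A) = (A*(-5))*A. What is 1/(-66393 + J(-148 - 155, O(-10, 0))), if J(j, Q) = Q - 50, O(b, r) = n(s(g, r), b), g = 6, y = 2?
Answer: -1/66451 ≈ -1.5049e-5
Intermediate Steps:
s(F, A) = -5*A² (s(F, A) = (-5*A)*A = -5*A²)
n(V, W) = 2 + V + W (n(V, W) = (V + W) + 2 = 2 + V + W)
O(b, r) = 2 + b - 5*r² (O(b, r) = 2 - 5*r² + b = 2 + b - 5*r²)
J(j, Q) = -50 + Q
1/(-66393 + J(-148 - 155, O(-10, 0))) = 1/(-66393 + (-50 + (2 - 10 - 5*0²))) = 1/(-66393 + (-50 + (2 - 10 - 5*0))) = 1/(-66393 + (-50 + (2 - 10 + 0))) = 1/(-66393 + (-50 - 8)) = 1/(-66393 - 58) = 1/(-66451) = -1/66451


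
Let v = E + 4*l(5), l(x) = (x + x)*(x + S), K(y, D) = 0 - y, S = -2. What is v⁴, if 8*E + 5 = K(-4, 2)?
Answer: 845813141761/4096 ≈ 2.0650e+8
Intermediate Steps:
K(y, D) = -y
l(x) = 2*x*(-2 + x) (l(x) = (x + x)*(x - 2) = (2*x)*(-2 + x) = 2*x*(-2 + x))
E = -⅛ (E = -5/8 + (-1*(-4))/8 = -5/8 + (⅛)*4 = -5/8 + ½ = -⅛ ≈ -0.12500)
v = 959/8 (v = -⅛ + 4*(2*5*(-2 + 5)) = -⅛ + 4*(2*5*3) = -⅛ + 4*30 = -⅛ + 120 = 959/8 ≈ 119.88)
v⁴ = (959/8)⁴ = 845813141761/4096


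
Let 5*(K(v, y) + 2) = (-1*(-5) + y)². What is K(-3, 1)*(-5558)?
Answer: -144508/5 ≈ -28902.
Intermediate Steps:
K(v, y) = -2 + (5 + y)²/5 (K(v, y) = -2 + (-1*(-5) + y)²/5 = -2 + (5 + y)²/5)
K(-3, 1)*(-5558) = (-2 + (5 + 1)²/5)*(-5558) = (-2 + (⅕)*6²)*(-5558) = (-2 + (⅕)*36)*(-5558) = (-2 + 36/5)*(-5558) = (26/5)*(-5558) = -144508/5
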